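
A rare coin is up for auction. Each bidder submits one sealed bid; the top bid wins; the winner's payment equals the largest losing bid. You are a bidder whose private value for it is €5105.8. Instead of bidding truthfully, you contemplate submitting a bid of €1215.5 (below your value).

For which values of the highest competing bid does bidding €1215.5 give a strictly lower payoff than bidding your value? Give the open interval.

If the competing bid is below €1215.5, both bids win at the same price — no difference.
If it is above €5105.8, both bids lose — no difference.
If it lies strictly between €1215.5 and €5105.8, bidding your value wins at a price below your value (positive payoff) while bidding €1215.5 loses (payoff 0).
So the deviation strictly hurts on the open interval (€1215.5, €5105.8).

(€1215.5, €5105.8)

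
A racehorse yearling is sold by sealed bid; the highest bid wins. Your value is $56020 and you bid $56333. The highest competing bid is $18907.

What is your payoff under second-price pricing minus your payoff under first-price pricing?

You have the highest bid, so you win under either rule.
Second-price: pay $18907 → payoff $37113.
First-price: pay your own bid $56333 → payoff −$313.
Difference = $37113 − (−$313) = $37426.

$37426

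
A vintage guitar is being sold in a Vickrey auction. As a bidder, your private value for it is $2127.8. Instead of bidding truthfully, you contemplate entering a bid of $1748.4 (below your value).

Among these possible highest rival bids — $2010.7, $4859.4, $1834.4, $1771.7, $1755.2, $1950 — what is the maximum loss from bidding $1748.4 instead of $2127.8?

$372.6

$2010.7: truthful gives $117.1, deviation gives $0 → loss $117.1.
$4859.4: same outcome either way → loss $0.
$1834.4: truthful gives $293.4, deviation gives $0 → loss $293.4.
$1771.7: truthful gives $356.1, deviation gives $0 → loss $356.1.
$1755.2: truthful gives $372.6, deviation gives $0 → loss $372.6.
$1950: truthful gives $177.8, deviation gives $0 → loss $177.8.
Maximum loss: $372.6.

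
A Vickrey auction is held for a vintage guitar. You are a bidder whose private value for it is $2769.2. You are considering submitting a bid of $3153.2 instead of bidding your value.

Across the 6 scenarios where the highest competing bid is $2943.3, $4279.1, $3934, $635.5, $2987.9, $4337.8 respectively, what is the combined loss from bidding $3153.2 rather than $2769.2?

The deviation costs you only when the competing bid falls strictly between $2769.2 and $3153.2; elsewhere both bids give the same outcome.
$2943.3: truthful payoff $0, deviation payoff −$174.1 → loss $174.1.
$4279.1: outcomes coincide → loss $0.
$3934: outcomes coincide → loss $0.
$635.5: outcomes coincide → loss $0.
$2987.9: truthful payoff $0, deviation payoff −$218.7 → loss $218.7.
$4337.8: outcomes coincide → loss $0.
Total loss = $174.1 + $218.7 = $392.8.

$392.8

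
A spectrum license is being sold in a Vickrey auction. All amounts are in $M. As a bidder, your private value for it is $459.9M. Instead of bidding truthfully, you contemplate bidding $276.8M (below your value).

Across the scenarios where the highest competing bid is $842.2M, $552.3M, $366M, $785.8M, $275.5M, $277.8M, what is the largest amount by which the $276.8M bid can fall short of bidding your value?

$842.2M: same outcome either way → loss $0M.
$552.3M: same outcome either way → loss $0M.
$366M: truthful gives $93.9M, deviation gives $0M → loss $93.9M.
$785.8M: same outcome either way → loss $0M.
$275.5M: same outcome either way → loss $0M.
$277.8M: truthful gives $182.1M, deviation gives $0M → loss $182.1M.
Maximum loss: $182.1M.

$182.1M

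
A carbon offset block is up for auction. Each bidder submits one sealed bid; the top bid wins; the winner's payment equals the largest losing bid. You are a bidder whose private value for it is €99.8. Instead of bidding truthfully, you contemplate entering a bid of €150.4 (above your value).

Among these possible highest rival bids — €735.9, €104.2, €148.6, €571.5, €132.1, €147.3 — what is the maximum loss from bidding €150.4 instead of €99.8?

€735.9: same outcome either way → loss €0.
€104.2: truthful gives €0, deviation gives −€4.4 → loss €4.4.
€148.6: truthful gives €0, deviation gives −€48.8 → loss €48.8.
€571.5: same outcome either way → loss €0.
€132.1: truthful gives €0, deviation gives −€32.3 → loss €32.3.
€147.3: truthful gives €0, deviation gives −€47.5 → loss €47.5.
Maximum loss: €48.8.

€48.8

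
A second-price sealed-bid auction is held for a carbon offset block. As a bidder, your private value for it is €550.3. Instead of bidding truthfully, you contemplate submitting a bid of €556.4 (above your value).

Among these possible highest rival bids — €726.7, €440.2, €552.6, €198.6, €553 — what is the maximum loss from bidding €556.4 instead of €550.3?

€726.7: same outcome either way → loss €0.
€440.2: same outcome either way → loss €0.
€552.6: truthful gives €0, deviation gives −€2.3 → loss €2.3.
€198.6: same outcome either way → loss €0.
€553: truthful gives €0, deviation gives −€2.7 → loss €2.7.
Maximum loss: €2.7.

€2.7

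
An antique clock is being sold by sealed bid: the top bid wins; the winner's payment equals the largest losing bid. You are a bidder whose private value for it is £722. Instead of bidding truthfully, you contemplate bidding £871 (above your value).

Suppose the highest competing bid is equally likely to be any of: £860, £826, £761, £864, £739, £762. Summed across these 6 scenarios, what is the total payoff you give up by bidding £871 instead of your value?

The deviation costs you only when the competing bid falls strictly between £722 and £871; elsewhere both bids give the same outcome.
£860: truthful payoff £0, deviation payoff −£138 → loss £138.
£826: truthful payoff £0, deviation payoff −£104 → loss £104.
£761: truthful payoff £0, deviation payoff −£39 → loss £39.
£864: truthful payoff £0, deviation payoff −£142 → loss £142.
£739: truthful payoff £0, deviation payoff −£17 → loss £17.
£762: truthful payoff £0, deviation payoff −£40 → loss £40.
Total loss = £138 + £104 + £39 + £142 + £17 + £40 = £480.

£480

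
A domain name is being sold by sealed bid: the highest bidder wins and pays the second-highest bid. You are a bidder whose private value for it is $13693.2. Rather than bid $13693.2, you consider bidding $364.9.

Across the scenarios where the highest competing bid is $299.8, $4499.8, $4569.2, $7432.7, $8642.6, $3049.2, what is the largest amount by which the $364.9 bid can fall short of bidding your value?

$10644

$299.8: same outcome either way → loss $0.
$4499.8: truthful gives $9193.4, deviation gives $0 → loss $9193.4.
$4569.2: truthful gives $9124, deviation gives $0 → loss $9124.
$7432.7: truthful gives $6260.5, deviation gives $0 → loss $6260.5.
$8642.6: truthful gives $5050.6, deviation gives $0 → loss $5050.6.
$3049.2: truthful gives $10644, deviation gives $0 → loss $10644.
Maximum loss: $10644.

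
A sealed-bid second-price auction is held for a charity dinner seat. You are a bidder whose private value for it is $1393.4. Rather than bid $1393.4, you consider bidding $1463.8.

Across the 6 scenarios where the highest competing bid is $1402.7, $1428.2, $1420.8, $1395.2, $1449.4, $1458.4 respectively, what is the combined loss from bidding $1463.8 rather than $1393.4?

$194.3

The deviation costs you only when the competing bid falls strictly between $1393.4 and $1463.8; elsewhere both bids give the same outcome.
$1402.7: truthful payoff $0, deviation payoff −$9.3 → loss $9.3.
$1428.2: truthful payoff $0, deviation payoff −$34.8 → loss $34.8.
$1420.8: truthful payoff $0, deviation payoff −$27.4 → loss $27.4.
$1395.2: truthful payoff $0, deviation payoff −$1.8 → loss $1.8.
$1449.4: truthful payoff $0, deviation payoff −$56 → loss $56.
$1458.4: truthful payoff $0, deviation payoff −$65 → loss $65.
Total loss = $9.3 + $34.8 + $27.4 + $1.8 + $56 + $65 = $194.3.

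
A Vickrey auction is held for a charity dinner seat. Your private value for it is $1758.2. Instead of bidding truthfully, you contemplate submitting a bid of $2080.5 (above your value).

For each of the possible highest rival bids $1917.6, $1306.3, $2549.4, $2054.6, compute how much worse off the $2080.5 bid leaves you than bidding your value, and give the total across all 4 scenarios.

$455.8

The deviation costs you only when the competing bid falls strictly between $1758.2 and $2080.5; elsewhere both bids give the same outcome.
$1917.6: truthful payoff $0, deviation payoff −$159.4 → loss $159.4.
$1306.3: outcomes coincide → loss $0.
$2549.4: outcomes coincide → loss $0.
$2054.6: truthful payoff $0, deviation payoff −$296.4 → loss $296.4.
Total loss = $159.4 + $296.4 = $455.8.
Truthful bidding weakly dominates here: raising your bid can only win items priced above your value, and lowering it can only forfeit items priced below.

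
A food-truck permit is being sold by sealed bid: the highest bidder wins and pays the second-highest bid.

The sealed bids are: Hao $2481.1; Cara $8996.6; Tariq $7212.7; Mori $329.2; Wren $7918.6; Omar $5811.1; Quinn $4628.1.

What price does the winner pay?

Highest bid: Cara at $8996.6, so Cara wins.
Second-highest bid: Wren at $7918.6 — that is the price the winner pays.

$7918.6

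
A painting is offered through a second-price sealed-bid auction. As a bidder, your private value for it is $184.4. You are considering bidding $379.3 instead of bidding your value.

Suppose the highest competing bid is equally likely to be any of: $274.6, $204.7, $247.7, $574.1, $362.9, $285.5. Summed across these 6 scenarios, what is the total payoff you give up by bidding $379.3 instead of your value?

The deviation costs you only when the competing bid falls strictly between $184.4 and $379.3; elsewhere both bids give the same outcome.
$274.6: truthful payoff $0, deviation payoff −$90.2 → loss $90.2.
$204.7: truthful payoff $0, deviation payoff −$20.3 → loss $20.3.
$247.7: truthful payoff $0, deviation payoff −$63.3 → loss $63.3.
$574.1: outcomes coincide → loss $0.
$362.9: truthful payoff $0, deviation payoff −$178.5 → loss $178.5.
$285.5: truthful payoff $0, deviation payoff −$101.1 → loss $101.1.
Total loss = $90.2 + $20.3 + $63.3 + $178.5 + $101.1 = $453.4.

$453.4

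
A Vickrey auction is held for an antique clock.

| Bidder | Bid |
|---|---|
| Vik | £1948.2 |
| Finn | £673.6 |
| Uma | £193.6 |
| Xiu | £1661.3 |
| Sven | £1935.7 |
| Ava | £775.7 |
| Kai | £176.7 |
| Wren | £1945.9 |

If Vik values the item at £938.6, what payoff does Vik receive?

−£1007.3

Highest bid: Vik at £1948.2, so Vik wins.
Second-highest bid: Wren at £1945.9 — that is the price the winner pays.
Vik's payoff = value − price = £938.6 − £1945.9 = −£1007.3.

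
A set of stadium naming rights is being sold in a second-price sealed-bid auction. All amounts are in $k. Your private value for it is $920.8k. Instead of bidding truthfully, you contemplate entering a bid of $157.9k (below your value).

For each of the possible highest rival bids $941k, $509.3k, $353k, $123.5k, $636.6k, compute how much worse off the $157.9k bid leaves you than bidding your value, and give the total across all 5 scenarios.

The deviation costs you only when the competing bid falls strictly between $157.9k and $920.8k; elsewhere both bids give the same outcome.
$941k: outcomes coincide → loss $0k.
$509.3k: truthful payoff $411.5k, deviation payoff $0k → loss $411.5k.
$353k: truthful payoff $567.8k, deviation payoff $0k → loss $567.8k.
$123.5k: outcomes coincide → loss $0k.
$636.6k: truthful payoff $284.2k, deviation payoff $0k → loss $284.2k.
Total loss = $411.5k + $567.8k + $284.2k = $1263.5k.

$1263.5k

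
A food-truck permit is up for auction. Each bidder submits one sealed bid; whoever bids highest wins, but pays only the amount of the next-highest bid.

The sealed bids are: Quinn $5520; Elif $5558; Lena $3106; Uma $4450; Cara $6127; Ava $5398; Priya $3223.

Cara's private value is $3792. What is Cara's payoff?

−$1766

Highest bid: Cara at $6127, so Cara wins.
Second-highest bid: Elif at $5558 — that is the price the winner pays.
Cara's payoff = value − price = $3792 − $5558 = −$1766.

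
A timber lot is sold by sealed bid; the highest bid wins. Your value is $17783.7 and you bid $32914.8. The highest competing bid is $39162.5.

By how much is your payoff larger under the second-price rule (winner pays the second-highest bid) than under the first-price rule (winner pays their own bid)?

$0

Your bid $32914.8 is below $39162.5, so you lose under either rule.
Payoff is $0 in both cases; difference = $0.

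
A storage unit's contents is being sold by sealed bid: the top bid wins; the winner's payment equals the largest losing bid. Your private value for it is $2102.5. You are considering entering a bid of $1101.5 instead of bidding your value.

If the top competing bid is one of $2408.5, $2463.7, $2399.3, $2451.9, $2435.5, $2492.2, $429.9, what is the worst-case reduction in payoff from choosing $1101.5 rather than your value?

$0

$2408.5: same outcome either way → loss $0.
$2463.7: same outcome either way → loss $0.
$2399.3: same outcome either way → loss $0.
$2451.9: same outcome either way → loss $0.
$2435.5: same outcome either way → loss $0.
$2492.2: same outcome either way → loss $0.
$429.9: same outcome either way → loss $0.
Maximum loss: $0.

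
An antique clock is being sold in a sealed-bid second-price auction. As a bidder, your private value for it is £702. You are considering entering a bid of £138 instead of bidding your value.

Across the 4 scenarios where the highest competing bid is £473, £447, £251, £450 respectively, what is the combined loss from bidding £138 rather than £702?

The deviation costs you only when the competing bid falls strictly between £138 and £702; elsewhere both bids give the same outcome.
£473: truthful payoff £229, deviation payoff £0 → loss £229.
£447: truthful payoff £255, deviation payoff £0 → loss £255.
£251: truthful payoff £451, deviation payoff £0 → loss £451.
£450: truthful payoff £252, deviation payoff £0 → loss £252.
Total loss = £229 + £255 + £451 + £252 = £1187.

£1187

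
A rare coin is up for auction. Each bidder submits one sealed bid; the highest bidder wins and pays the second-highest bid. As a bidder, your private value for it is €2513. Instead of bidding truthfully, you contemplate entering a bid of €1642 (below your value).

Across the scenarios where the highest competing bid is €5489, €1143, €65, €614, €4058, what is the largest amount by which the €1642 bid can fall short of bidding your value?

€5489: same outcome either way → loss €0.
€1143: same outcome either way → loss €0.
€65: same outcome either way → loss €0.
€614: same outcome either way → loss €0.
€4058: same outcome either way → loss €0.
Maximum loss: €0.

€0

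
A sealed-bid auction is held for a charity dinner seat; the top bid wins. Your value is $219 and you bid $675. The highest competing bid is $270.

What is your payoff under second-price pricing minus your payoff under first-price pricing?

You have the highest bid, so you win under either rule.
Second-price: pay $270 → payoff −$51.
First-price: pay your own bid $675 → payoff −$456.
Difference = −$51 − (−$456) = $405.

$405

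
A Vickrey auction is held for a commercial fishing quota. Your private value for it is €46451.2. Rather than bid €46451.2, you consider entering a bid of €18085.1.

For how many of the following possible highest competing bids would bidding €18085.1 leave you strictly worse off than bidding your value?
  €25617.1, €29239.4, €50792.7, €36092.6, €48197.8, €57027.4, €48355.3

3

The deviation hurts exactly when the highest competing bid lies strictly between €18085.1 and €46451.2 — underbidding then forfeits a profitable win.
€25617.1: inside the interval → strictly worse (loss €20834.1).
€29239.4: inside the interval → strictly worse (loss €17211.8).
€50792.7: above both → same outcome either way.
€36092.6: inside the interval → strictly worse (loss €10358.6).
€48197.8: above both → same outcome either way.
€57027.4: above both → same outcome either way.
€48355.3: above both → same outcome either way.
Count: 3.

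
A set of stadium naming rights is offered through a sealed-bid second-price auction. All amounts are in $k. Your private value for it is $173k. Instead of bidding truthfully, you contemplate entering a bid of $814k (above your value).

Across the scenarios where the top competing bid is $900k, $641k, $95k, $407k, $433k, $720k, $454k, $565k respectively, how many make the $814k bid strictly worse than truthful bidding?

6

The deviation hurts exactly when the highest competing bid lies strictly between $173k and $814k — overbidding then wins at a price above your value.
$900k: above both → same outcome either way.
$641k: inside the interval → strictly worse (loss $468k).
$95k: below both → same outcome either way.
$407k: inside the interval → strictly worse (loss $234k).
$433k: inside the interval → strictly worse (loss $260k).
$720k: inside the interval → strictly worse (loss $547k).
$454k: inside the interval → strictly worse (loss $281k).
$565k: inside the interval → strictly worse (loss $392k).
Count: 6.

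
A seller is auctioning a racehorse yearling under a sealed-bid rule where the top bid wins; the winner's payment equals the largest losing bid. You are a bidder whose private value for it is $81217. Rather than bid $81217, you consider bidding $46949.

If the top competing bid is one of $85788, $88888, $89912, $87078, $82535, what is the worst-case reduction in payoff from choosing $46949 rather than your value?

$0

$85788: same outcome either way → loss $0.
$88888: same outcome either way → loss $0.
$89912: same outcome either way → loss $0.
$87078: same outcome either way → loss $0.
$82535: same outcome either way → loss $0.
Maximum loss: $0.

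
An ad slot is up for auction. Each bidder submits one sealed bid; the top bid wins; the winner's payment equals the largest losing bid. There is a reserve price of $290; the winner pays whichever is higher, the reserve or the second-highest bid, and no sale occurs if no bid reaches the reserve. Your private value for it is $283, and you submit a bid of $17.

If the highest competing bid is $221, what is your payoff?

Your bid $17 is below the highest competing bid $221, so you lose. Payoff $0.

$0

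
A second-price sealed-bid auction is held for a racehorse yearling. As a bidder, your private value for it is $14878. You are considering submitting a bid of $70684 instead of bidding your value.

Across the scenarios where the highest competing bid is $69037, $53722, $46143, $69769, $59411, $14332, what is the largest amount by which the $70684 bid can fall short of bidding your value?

$54891

$69037: truthful gives $0, deviation gives −$54159 → loss $54159.
$53722: truthful gives $0, deviation gives −$38844 → loss $38844.
$46143: truthful gives $0, deviation gives −$31265 → loss $31265.
$69769: truthful gives $0, deviation gives −$54891 → loss $54891.
$59411: truthful gives $0, deviation gives −$44533 → loss $44533.
$14332: same outcome either way → loss $0.
Maximum loss: $54891.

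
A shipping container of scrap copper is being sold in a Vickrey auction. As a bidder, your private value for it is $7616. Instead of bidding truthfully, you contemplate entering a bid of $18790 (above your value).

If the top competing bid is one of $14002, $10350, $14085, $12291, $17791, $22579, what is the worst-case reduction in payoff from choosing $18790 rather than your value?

$14002: truthful gives $0, deviation gives −$6386 → loss $6386.
$10350: truthful gives $0, deviation gives −$2734 → loss $2734.
$14085: truthful gives $0, deviation gives −$6469 → loss $6469.
$12291: truthful gives $0, deviation gives −$4675 → loss $4675.
$17791: truthful gives $0, deviation gives −$10175 → loss $10175.
$22579: same outcome either way → loss $0.
Maximum loss: $10175.

$10175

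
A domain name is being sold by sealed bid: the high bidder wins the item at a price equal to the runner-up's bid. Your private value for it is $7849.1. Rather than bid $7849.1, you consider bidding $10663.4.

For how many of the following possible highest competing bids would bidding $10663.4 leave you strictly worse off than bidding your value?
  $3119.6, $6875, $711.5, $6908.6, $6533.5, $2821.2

0

The deviation hurts exactly when the highest competing bid lies strictly between $7849.1 and $10663.4 — overbidding then wins at a price above your value.
$3119.6: below both → same outcome either way.
$6875: below both → same outcome either way.
$711.5: below both → same outcome either way.
$6908.6: below both → same outcome either way.
$6533.5: below both → same outcome either way.
$2821.2: below both → same outcome either way.
Count: 0.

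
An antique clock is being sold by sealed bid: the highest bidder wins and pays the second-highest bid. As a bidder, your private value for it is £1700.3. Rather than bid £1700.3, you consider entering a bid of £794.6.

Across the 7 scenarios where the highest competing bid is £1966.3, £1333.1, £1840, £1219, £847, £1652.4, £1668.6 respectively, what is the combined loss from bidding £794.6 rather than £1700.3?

£1781.4

The deviation costs you only when the competing bid falls strictly between £794.6 and £1700.3; elsewhere both bids give the same outcome.
£1966.3: outcomes coincide → loss £0.
£1333.1: truthful payoff £367.2, deviation payoff £0 → loss £367.2.
£1840: outcomes coincide → loss £0.
£1219: truthful payoff £481.3, deviation payoff £0 → loss £481.3.
£847: truthful payoff £853.3, deviation payoff £0 → loss £853.3.
£1652.4: truthful payoff £47.9, deviation payoff £0 → loss £47.9.
£1668.6: truthful payoff £31.7, deviation payoff £0 → loss £31.7.
Total loss = £367.2 + £481.3 + £853.3 + £47.9 + £31.7 = £1781.4.
Truthful bidding weakly dominates here: raising your bid can only win items priced above your value, and lowering it can only forfeit items priced below.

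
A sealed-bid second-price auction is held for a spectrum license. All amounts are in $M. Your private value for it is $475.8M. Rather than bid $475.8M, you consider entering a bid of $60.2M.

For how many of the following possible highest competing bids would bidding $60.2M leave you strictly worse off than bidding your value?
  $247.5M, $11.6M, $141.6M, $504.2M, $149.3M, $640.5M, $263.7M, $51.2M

4

The deviation hurts exactly when the highest competing bid lies strictly between $60.2M and $475.8M — underbidding then forfeits a profitable win.
$247.5M: inside the interval → strictly worse (loss $228.3M).
$11.6M: below both → same outcome either way.
$141.6M: inside the interval → strictly worse (loss $334.2M).
$504.2M: above both → same outcome either way.
$149.3M: inside the interval → strictly worse (loss $326.5M).
$640.5M: above both → same outcome either way.
$263.7M: inside the interval → strictly worse (loss $212.1M).
$51.2M: below both → same outcome either way.
Count: 4.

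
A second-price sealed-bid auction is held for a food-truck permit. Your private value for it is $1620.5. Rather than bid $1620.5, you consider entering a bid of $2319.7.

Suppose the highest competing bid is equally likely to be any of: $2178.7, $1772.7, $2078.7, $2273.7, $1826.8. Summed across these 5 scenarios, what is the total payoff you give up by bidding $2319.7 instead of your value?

$2028.1

The deviation costs you only when the competing bid falls strictly between $1620.5 and $2319.7; elsewhere both bids give the same outcome.
$2178.7: truthful payoff $0, deviation payoff −$558.2 → loss $558.2.
$1772.7: truthful payoff $0, deviation payoff −$152.2 → loss $152.2.
$2078.7: truthful payoff $0, deviation payoff −$458.2 → loss $458.2.
$2273.7: truthful payoff $0, deviation payoff −$653.2 → loss $653.2.
$1826.8: truthful payoff $0, deviation payoff −$206.3 → loss $206.3.
Total loss = $558.2 + $152.2 + $458.2 + $653.2 + $206.3 = $2028.1.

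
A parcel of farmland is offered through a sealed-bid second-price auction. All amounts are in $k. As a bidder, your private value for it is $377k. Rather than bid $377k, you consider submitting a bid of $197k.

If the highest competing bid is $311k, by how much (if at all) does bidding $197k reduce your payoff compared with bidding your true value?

Bidding your value $377k: you win (since $377k > $311k) and pay $311k. Payoff $66k.
Bidding $197k: you lose. Payoff $0k.
The competing bid $311k lies between your shaded bid and your value, so underbidding forfeits an item you could have won at a profitable price.
Loss from deviating = $66k − ($0k) = $66k.

$66k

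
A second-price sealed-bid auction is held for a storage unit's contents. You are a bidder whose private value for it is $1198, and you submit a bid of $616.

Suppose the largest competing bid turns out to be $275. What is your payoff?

Your bid $616 exceeds the highest competing bid $275, so you win.
In a second-price auction the winner pays the second-highest bid, $275.
Payoff = value − price = $1198 − $275 = $923.

$923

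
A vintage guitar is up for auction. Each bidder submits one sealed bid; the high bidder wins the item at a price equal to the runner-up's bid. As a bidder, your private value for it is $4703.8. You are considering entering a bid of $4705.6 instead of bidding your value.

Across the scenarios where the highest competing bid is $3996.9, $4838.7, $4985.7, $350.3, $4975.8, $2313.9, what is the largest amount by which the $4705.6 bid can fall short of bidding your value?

$0

$3996.9: same outcome either way → loss $0.
$4838.7: same outcome either way → loss $0.
$4985.7: same outcome either way → loss $0.
$350.3: same outcome either way → loss $0.
$4975.8: same outcome either way → loss $0.
$2313.9: same outcome either way → loss $0.
Maximum loss: $0.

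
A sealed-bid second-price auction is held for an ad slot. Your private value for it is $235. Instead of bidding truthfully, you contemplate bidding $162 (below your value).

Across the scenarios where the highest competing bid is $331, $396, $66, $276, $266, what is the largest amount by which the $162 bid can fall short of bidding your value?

$0

$331: same outcome either way → loss $0.
$396: same outcome either way → loss $0.
$66: same outcome either way → loss $0.
$276: same outcome either way → loss $0.
$266: same outcome either way → loss $0.
Maximum loss: $0.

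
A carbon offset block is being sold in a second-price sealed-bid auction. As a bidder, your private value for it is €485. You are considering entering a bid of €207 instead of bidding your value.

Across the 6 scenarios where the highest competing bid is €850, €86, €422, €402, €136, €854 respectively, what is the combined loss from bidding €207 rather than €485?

€146

The deviation costs you only when the competing bid falls strictly between €207 and €485; elsewhere both bids give the same outcome.
€850: outcomes coincide → loss €0.
€86: outcomes coincide → loss €0.
€422: truthful payoff €63, deviation payoff €0 → loss €63.
€402: truthful payoff €83, deviation payoff €0 → loss €83.
€136: outcomes coincide → loss €0.
€854: outcomes coincide → loss €0.
Total loss = €63 + €83 = €146.
In a second-price auction your bid sets only whether you win, not what you pay, so bidding your true value is weakly dominant.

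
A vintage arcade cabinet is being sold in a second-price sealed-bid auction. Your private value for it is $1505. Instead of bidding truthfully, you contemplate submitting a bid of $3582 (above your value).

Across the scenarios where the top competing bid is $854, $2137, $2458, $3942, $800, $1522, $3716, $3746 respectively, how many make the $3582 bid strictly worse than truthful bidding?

3

The deviation hurts exactly when the highest competing bid lies strictly between $1505 and $3582 — overbidding then wins at a price above your value.
$854: below both → same outcome either way.
$2137: inside the interval → strictly worse (loss $632).
$2458: inside the interval → strictly worse (loss $953).
$3942: above both → same outcome either way.
$800: below both → same outcome either way.
$1522: inside the interval → strictly worse (loss $17).
$3716: above both → same outcome either way.
$3746: above both → same outcome either way.
Count: 3.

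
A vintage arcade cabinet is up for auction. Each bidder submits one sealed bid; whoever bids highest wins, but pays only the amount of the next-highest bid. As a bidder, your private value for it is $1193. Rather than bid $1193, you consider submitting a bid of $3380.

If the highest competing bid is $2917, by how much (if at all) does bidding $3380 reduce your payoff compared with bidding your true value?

Bidding your value $1193: you lose (since $1193 < $2917). Payoff $0.
Bidding $3380: you win and pay $2917. Payoff $1193 − $2917 = −$1724.
The competing bid $2917 lies between your value and your inflated bid, so overbidding wins an item priced above your value.
Loss from deviating = $0 − (−$1724) = $1724.

$1724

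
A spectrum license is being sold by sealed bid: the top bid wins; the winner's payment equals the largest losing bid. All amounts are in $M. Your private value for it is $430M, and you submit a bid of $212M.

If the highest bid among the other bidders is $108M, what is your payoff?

Your bid $212M exceeds the highest competing bid $108M, so you win.
In a second-price auction the winner pays the second-highest bid, $108M.
Payoff = value − price = $430M − $108M = $322M.

$322M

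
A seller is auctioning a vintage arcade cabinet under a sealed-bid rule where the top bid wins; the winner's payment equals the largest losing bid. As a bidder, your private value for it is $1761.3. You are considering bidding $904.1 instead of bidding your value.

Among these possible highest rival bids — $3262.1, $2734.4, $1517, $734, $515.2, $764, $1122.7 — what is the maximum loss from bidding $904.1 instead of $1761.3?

$638.6

$3262.1: same outcome either way → loss $0.
$2734.4: same outcome either way → loss $0.
$1517: truthful gives $244.3, deviation gives $0 → loss $244.3.
$734: same outcome either way → loss $0.
$515.2: same outcome either way → loss $0.
$764: same outcome either way → loss $0.
$1122.7: truthful gives $638.6, deviation gives $0 → loss $638.6.
Maximum loss: $638.6.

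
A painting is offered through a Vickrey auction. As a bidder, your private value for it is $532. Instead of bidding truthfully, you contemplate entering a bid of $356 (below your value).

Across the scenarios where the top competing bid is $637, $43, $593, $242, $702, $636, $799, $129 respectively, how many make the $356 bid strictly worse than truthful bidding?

0

The deviation hurts exactly when the highest competing bid lies strictly between $356 and $532 — underbidding then forfeits a profitable win.
$637: above both → same outcome either way.
$43: below both → same outcome either way.
$593: above both → same outcome either way.
$242: below both → same outcome either way.
$702: above both → same outcome either way.
$636: above both → same outcome either way.
$799: above both → same outcome either way.
$129: below both → same outcome either way.
Count: 0.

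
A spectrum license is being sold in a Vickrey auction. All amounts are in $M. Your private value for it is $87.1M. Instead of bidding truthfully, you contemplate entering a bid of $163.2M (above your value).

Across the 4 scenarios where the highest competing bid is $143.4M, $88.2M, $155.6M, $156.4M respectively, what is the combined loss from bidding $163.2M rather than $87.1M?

The deviation costs you only when the competing bid falls strictly between $87.1M and $163.2M; elsewhere both bids give the same outcome.
$143.4M: truthful payoff $0M, deviation payoff −$56.3M → loss $56.3M.
$88.2M: truthful payoff $0M, deviation payoff −$1.1M → loss $1.1M.
$155.6M: truthful payoff $0M, deviation payoff −$68.5M → loss $68.5M.
$156.4M: truthful payoff $0M, deviation payoff −$69.3M → loss $69.3M.
Total loss = $56.3M + $1.1M + $68.5M + $69.3M = $195.2M.
In a second-price auction your bid sets only whether you win, not what you pay, so bidding your true value is weakly dominant.

$195.2M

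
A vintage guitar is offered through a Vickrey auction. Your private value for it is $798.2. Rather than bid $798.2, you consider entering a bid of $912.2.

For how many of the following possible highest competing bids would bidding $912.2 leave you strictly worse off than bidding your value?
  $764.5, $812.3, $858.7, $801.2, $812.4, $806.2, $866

The deviation hurts exactly when the highest competing bid lies strictly between $798.2 and $912.2 — overbidding then wins at a price above your value.
$764.5: below both → same outcome either way.
$812.3: inside the interval → strictly worse (loss $14.1).
$858.7: inside the interval → strictly worse (loss $60.5).
$801.2: inside the interval → strictly worse (loss $3).
$812.4: inside the interval → strictly worse (loss $14.2).
$806.2: inside the interval → strictly worse (loss $8).
$866: inside the interval → strictly worse (loss $67.8).
Count: 6.

6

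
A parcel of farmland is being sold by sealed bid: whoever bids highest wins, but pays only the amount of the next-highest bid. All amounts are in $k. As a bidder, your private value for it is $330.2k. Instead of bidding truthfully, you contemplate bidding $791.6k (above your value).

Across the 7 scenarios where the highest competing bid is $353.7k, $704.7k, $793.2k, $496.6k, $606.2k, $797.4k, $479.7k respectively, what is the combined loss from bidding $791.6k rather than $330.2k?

$989.9k

The deviation costs you only when the competing bid falls strictly between $330.2k and $791.6k; elsewhere both bids give the same outcome.
$353.7k: truthful payoff $0k, deviation payoff −$23.5k → loss $23.5k.
$704.7k: truthful payoff $0k, deviation payoff −$374.5k → loss $374.5k.
$793.2k: outcomes coincide → loss $0k.
$496.6k: truthful payoff $0k, deviation payoff −$166.4k → loss $166.4k.
$606.2k: truthful payoff $0k, deviation payoff −$276k → loss $276k.
$797.4k: outcomes coincide → loss $0k.
$479.7k: truthful payoff $0k, deviation payoff −$149.5k → loss $149.5k.
Total loss = $23.5k + $374.5k + $166.4k + $276k + $149.5k = $989.9k.
Truthful bidding weakly dominates here: raising your bid can only win items priced above your value, and lowering it can only forfeit items priced below.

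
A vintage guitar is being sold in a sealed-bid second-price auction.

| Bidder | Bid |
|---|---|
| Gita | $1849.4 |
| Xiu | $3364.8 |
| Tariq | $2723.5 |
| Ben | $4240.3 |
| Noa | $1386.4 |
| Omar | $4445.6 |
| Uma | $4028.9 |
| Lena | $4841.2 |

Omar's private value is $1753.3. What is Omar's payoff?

Highest bid: Lena at $4841.2, so Lena wins.
Second-highest bid: Omar at $4445.6 — that is the price the winner pays.
Omar did not win, so Omar pays nothing and receives nothing: payoff $0.

$0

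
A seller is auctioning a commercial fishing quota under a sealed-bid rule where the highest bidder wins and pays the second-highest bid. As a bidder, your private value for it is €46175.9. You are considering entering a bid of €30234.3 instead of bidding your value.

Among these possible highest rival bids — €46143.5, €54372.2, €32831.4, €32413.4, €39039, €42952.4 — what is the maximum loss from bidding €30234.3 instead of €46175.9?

€46143.5: truthful gives €32.4, deviation gives €0 → loss €32.4.
€54372.2: same outcome either way → loss €0.
€32831.4: truthful gives €13344.5, deviation gives €0 → loss €13344.5.
€32413.4: truthful gives €13762.5, deviation gives €0 → loss €13762.5.
€39039: truthful gives €7136.9, deviation gives €0 → loss €7136.9.
€42952.4: truthful gives €3223.5, deviation gives €0 → loss €3223.5.
Maximum loss: €13762.5.

€13762.5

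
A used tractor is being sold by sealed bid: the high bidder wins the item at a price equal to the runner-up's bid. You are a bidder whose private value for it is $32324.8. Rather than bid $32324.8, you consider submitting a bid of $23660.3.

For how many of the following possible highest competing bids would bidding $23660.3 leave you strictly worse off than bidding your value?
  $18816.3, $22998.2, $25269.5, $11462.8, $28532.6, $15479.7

2

The deviation hurts exactly when the highest competing bid lies strictly between $23660.3 and $32324.8 — underbidding then forfeits a profitable win.
$18816.3: below both → same outcome either way.
$22998.2: below both → same outcome either way.
$25269.5: inside the interval → strictly worse (loss $7055.3).
$11462.8: below both → same outcome either way.
$28532.6: inside the interval → strictly worse (loss $3792.2).
$15479.7: below both → same outcome either way.
Count: 2.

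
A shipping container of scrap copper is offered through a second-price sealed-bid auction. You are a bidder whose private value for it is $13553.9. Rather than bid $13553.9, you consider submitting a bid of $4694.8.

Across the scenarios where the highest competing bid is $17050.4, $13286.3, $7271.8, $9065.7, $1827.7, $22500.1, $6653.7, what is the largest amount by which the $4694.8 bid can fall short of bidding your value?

$6900.2

$17050.4: same outcome either way → loss $0.
$13286.3: truthful gives $267.6, deviation gives $0 → loss $267.6.
$7271.8: truthful gives $6282.1, deviation gives $0 → loss $6282.1.
$9065.7: truthful gives $4488.2, deviation gives $0 → loss $4488.2.
$1827.7: same outcome either way → loss $0.
$22500.1: same outcome either way → loss $0.
$6653.7: truthful gives $6900.2, deviation gives $0 → loss $6900.2.
Maximum loss: $6900.2.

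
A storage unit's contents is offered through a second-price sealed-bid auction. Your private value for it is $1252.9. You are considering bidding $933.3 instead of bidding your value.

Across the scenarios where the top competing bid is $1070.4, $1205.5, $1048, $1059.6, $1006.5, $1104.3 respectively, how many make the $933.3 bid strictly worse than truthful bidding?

The deviation hurts exactly when the highest competing bid lies strictly between $933.3 and $1252.9 — underbidding then forfeits a profitable win.
$1070.4: inside the interval → strictly worse (loss $182.5).
$1205.5: inside the interval → strictly worse (loss $47.4).
$1048: inside the interval → strictly worse (loss $204.9).
$1059.6: inside the interval → strictly worse (loss $193.3).
$1006.5: inside the interval → strictly worse (loss $246.4).
$1104.3: inside the interval → strictly worse (loss $148.6).
Count: 6.

6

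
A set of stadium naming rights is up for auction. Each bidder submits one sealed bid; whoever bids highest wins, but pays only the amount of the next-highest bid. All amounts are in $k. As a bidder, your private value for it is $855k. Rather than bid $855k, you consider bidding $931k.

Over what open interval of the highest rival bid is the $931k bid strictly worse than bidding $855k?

($855k, $931k)

If the competing bid is below $855k, both bids win at the same price — no difference.
If it is above $931k, both bids lose — no difference.
If it lies strictly between $855k and $931k, bidding your value loses (payoff 0) while bidding $931k wins at a price above your value (payoff negative).
So the deviation strictly hurts on the open interval ($855k, $931k).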